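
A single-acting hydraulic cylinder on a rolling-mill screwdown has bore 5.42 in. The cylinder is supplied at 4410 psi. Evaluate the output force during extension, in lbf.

Cap-side area A_cap = π/4 × (5.42 in)² = 23.07 in^2
F = P × A_cap = 4410 psi × A_cap

F ≈ 1.02e5 lbf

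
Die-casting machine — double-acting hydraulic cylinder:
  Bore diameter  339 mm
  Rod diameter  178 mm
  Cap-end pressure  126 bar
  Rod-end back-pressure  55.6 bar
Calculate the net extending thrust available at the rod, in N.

Cap-side area A_cap = π/4 × (339 mm)² = 90260 mm^2
Rod-side annular area A_ann = π/4 × (339² − 178²) = 65370 mm^2
Net thrust = P_cap·A_cap − P_rod·A_ann = 1.137e6 N − 3.635e5 N

F ≈ 7.74e5 N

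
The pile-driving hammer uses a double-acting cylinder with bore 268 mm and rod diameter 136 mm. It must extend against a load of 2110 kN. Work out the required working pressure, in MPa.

Cap-side area A_cap = π/4 × (268 mm)² = 56410 mm^2
P = F / A = 2110 kN / A

P ≈ 37.4 MPa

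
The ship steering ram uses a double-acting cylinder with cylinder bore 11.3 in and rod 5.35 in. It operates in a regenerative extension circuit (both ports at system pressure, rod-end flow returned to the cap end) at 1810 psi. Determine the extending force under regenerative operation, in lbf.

With equal pressure on both faces, forces on the annular region cancel; the net push is pressure × rod cross-section.
Rod cross-section A_rod = π/4 × (5.35 in)² = 22.48 in^2
F = P × A_rod

F ≈ 40700 lbf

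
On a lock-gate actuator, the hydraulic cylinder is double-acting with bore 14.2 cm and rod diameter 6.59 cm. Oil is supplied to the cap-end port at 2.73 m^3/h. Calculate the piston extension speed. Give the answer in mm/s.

Cap-side area A_cap = π/4 × (14.2 cm)² = 158.4 cm^2
v = Q / A

v ≈ 47.9 mm/s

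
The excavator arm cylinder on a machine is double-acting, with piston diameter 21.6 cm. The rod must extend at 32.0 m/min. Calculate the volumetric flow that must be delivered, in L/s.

Q ≈ 19.5 L/s

Cap-side area A_cap = π/4 × (21.6 cm)² = 366.4 cm^2
Q = A × v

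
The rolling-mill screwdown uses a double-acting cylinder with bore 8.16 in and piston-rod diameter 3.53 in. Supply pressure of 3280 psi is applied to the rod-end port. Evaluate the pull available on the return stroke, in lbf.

F ≈ 1.39e5 lbf

Rod-side annular area A_ann = π/4 × (8.16² − 3.53²) = 42.51 in^2
On retraction the pressure acts on the annular area (bore minus rod).
F = P × A_ann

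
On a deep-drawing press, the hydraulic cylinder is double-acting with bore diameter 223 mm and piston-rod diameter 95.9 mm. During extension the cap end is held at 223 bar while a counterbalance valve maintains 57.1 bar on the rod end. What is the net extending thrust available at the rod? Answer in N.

Cap-side area A_cap = π/4 × (223 mm)² = 39060 mm^2
Rod-side annular area A_ann = π/4 × (223² − 95.9²) = 31830 mm^2
Net thrust = P_cap·A_cap − P_rod·A_ann = 8.710e5 N − 1.818e5 N

F ≈ 6.89e5 N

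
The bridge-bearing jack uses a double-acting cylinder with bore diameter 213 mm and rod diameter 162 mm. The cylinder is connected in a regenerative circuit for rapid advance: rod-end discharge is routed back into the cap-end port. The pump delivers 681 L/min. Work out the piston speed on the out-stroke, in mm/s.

In regeneration the rod-end outflow joins the pump flow into the cap end, so the net volume the pump must supply per unit advance equals the rod cross-section area.
Rod cross-section A_rod = π/4 × (162 mm)² = 20610 mm^2
v = Q_pump / A_rod

v ≈ 551 mm/s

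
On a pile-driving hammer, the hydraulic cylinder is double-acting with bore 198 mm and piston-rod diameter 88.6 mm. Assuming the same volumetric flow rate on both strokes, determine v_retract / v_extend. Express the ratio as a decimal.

Cap-side area A_cap = π/4 × (198 mm)² = 30790 mm^2
Rod-side annular area A_ann = π/4 × (198² − 88.6²) = 24630 mm^2
For equal Q, v ∝ 1/A, so v_ret/v_ext = A_cap/A_ann.

v_ret/v_ext ≈ 1.25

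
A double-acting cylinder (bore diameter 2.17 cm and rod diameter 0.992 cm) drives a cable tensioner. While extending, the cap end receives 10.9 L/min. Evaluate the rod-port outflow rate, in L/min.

Cap-side area A_cap = π/4 × (2.17 cm)² = 3.698 cm^2
Rod-side annular area A_ann = π/4 × (2.17² − 0.992²) = 2.925 cm^2
Piston speed v = Q_in/A_cap; rod-end outflow Q_out = v × A_ann = Q_in × A_ann/A_cap.

Q_out ≈ 8.62 L/min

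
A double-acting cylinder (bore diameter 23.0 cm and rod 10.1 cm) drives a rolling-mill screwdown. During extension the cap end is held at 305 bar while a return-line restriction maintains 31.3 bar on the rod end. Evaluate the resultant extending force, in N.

Cap-side area A_cap = π/4 × (23.0 cm)² = 415.5 cm^2
Rod-side annular area A_ann = π/4 × (23.0² − 10.1²) = 335.4 cm^2
Net thrust = P_cap·A_cap − P_rod·A_ann = 1.267e6 N − 1.050e5 N

F ≈ 1.16e6 N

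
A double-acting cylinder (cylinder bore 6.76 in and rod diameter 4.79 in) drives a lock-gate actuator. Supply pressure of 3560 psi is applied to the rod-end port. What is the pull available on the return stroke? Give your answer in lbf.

F ≈ 63600 lbf

Rod-side annular area A_ann = π/4 × (6.76² − 4.79²) = 17.87 in^2
On retraction the pressure acts on the annular area (bore minus rod).
F = P × A_ann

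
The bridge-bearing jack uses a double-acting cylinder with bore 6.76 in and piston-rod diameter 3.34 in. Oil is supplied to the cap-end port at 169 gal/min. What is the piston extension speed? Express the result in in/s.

Cap-side area A_cap = π/4 × (6.76 in)² = 35.89 in^2
v = Q / A

v ≈ 18.1 in/s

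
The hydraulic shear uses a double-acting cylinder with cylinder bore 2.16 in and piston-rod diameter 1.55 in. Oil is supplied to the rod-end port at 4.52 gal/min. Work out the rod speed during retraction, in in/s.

v ≈ 9.79 in/s

Rod-side annular area A_ann = π/4 × (2.16² − 1.55²) = 1.777 in^2
Flow into the rod-end port fills the annular volume.
v = Q / A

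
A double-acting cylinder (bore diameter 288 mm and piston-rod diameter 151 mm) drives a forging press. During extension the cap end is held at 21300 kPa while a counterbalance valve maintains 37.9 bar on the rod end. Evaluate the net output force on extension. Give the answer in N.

F ≈ 1.21e6 N

Cap-side area A_cap = π/4 × (288 mm)² = 65140 mm^2
Rod-side annular area A_ann = π/4 × (288² − 151²) = 47240 mm^2
Net thrust = P_cap·A_cap − P_rod·A_ann = 1.388e6 N − 1.790e5 N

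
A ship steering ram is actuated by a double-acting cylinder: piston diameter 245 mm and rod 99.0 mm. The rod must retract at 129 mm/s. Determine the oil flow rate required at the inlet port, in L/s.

Rod-side annular area A_ann = π/4 × (245² − 99.0²) = 39450 mm^2
Q = A × v

Q ≈ 5.09 L/s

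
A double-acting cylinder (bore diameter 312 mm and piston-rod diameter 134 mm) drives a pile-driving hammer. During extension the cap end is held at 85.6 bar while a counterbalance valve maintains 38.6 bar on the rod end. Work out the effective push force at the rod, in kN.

F ≈ 414 kN

Cap-side area A_cap = π/4 × (312 mm)² = 76450 mm^2
Rod-side annular area A_ann = π/4 × (312² − 134²) = 62350 mm^2
Net thrust = P_cap·A_cap − P_rod·A_ann = 654.4 kN − 240.7 kN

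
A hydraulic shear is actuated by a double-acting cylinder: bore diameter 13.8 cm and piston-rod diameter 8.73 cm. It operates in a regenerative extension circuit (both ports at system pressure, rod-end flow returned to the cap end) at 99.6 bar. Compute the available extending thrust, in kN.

With equal pressure on both faces, forces on the annular region cancel; the net push is pressure × rod cross-section.
Rod cross-section A_rod = π/4 × (8.73 cm)² = 59.86 cm^2
F = P × A_rod

F ≈ 59.6 kN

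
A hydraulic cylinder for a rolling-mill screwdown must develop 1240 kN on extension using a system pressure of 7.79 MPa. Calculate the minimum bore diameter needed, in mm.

D ≈ 450 mm

Extension force acts on the full piston face: F = P × (π/4)D².
D = √(4F / (πP)) = √(4 × 1240 kN / (π × 7.79 MPa))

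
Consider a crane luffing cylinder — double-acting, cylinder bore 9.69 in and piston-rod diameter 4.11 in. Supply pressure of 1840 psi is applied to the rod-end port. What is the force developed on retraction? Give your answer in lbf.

F ≈ 1.11e5 lbf

Rod-side annular area A_ann = π/4 × (9.69² − 4.11²) = 60.48 in^2
On retraction the pressure acts on the annular area (bore minus rod).
F = P × A_ann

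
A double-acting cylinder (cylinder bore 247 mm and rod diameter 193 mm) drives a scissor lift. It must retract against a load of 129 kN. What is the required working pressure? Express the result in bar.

Rod-side annular area A_ann = π/4 × (247² − 193²) = 18660 mm^2
Retraction: pressure acts on the annular area.
P = F / A = 129 kN / A

P ≈ 69.1 bar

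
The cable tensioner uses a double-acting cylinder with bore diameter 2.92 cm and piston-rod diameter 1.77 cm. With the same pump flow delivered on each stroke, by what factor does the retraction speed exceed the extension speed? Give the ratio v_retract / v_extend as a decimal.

v_ret/v_ext ≈ 1.58

Cap-side area A_cap = π/4 × (2.92 cm)² = 6.697 cm^2
Rod-side annular area A_ann = π/4 × (2.92² − 1.77²) = 4.236 cm^2
For equal Q, v ∝ 1/A, so v_ret/v_ext = A_cap/A_ann.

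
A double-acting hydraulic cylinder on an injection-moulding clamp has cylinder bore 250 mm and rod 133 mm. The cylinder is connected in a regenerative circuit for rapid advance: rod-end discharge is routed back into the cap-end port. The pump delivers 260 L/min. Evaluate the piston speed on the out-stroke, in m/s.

In regeneration the rod-end outflow joins the pump flow into the cap end, so the net volume the pump must supply per unit advance equals the rod cross-section area.
Rod cross-section A_rod = π/4 × (133 mm)² = 13890 mm^2
v = Q_pump / A_rod

v ≈ 0.312 m/s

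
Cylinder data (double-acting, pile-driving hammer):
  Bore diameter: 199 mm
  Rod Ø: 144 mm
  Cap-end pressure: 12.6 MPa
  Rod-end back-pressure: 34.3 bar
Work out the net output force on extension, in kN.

F ≈ 341 kN

Cap-side area A_cap = π/4 × (199 mm)² = 31100 mm^2
Rod-side annular area A_ann = π/4 × (199² − 144²) = 14820 mm^2
Net thrust = P_cap·A_cap − P_rod·A_ann = 391.9 kN − 50.82 kN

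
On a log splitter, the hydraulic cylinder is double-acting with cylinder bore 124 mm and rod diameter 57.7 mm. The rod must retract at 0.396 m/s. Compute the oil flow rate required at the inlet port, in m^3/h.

Q ≈ 13.5 m^3/h

Rod-side annular area A_ann = π/4 × (124² − 57.7²) = 9461 mm^2
Q = A × v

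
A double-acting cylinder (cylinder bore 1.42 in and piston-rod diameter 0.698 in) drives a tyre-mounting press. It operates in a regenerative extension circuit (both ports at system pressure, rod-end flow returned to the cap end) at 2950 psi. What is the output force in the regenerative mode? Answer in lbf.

With equal pressure on both faces, forces on the annular region cancel; the net push is pressure × rod cross-section.
Rod cross-section A_rod = π/4 × (0.698 in)² = 0.3826 in^2
F = P × A_rod

F ≈ 1130 lbf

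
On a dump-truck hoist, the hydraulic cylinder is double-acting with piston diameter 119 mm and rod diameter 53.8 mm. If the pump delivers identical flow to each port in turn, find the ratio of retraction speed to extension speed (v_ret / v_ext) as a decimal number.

Cap-side area A_cap = π/4 × (119 mm)² = 11120 mm^2
Rod-side annular area A_ann = π/4 × (119² − 53.8²) = 8849 mm^2
For equal Q, v ∝ 1/A, so v_ret/v_ext = A_cap/A_ann.

v_ret/v_ext ≈ 1.26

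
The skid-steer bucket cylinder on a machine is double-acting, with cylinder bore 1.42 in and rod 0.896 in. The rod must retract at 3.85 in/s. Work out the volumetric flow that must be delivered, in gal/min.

Q ≈ 0.953 gal/min

Rod-side annular area A_ann = π/4 × (1.42² − 0.896²) = 0.9531 in^2
Q = A × v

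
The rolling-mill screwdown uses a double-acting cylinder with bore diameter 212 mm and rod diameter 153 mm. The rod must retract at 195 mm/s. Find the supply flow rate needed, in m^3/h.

Q ≈ 11.9 m^3/h

Rod-side annular area A_ann = π/4 × (212² − 153²) = 16910 mm^2
Q = A × v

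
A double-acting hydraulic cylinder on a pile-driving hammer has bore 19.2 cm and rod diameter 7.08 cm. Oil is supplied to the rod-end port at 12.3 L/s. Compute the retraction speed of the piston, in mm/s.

v ≈ 492 mm/s

Rod-side annular area A_ann = π/4 × (19.2² − 7.08²) = 250.2 cm^2
Flow into the rod-end port fills the annular volume.
v = Q / A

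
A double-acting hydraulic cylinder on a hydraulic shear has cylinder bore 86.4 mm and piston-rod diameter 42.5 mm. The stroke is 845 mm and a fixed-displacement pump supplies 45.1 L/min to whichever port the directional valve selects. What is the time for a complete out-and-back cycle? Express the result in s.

Cap-side area A_cap = π/4 × (86.4 mm)² = 5863 mm^2
Rod-side annular area A_ann = π/4 × (86.4² − 42.5²) = 4444 mm^2
t_ext = A_cap·L/Q = 6.591 s
t_ret = A_ann·L/Q = 4.996 s
t_cycle = t_ext + t_ret

t ≈ 11.6 s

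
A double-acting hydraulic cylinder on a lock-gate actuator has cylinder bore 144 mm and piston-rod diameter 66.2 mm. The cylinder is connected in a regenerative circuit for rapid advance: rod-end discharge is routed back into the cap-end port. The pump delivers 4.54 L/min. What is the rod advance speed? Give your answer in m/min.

v ≈ 1.32 m/min

In regeneration the rod-end outflow joins the pump flow into the cap end, so the net volume the pump must supply per unit advance equals the rod cross-section area.
Rod cross-section A_rod = π/4 × (66.2 mm)² = 3442 mm^2
v = Q_pump / A_rod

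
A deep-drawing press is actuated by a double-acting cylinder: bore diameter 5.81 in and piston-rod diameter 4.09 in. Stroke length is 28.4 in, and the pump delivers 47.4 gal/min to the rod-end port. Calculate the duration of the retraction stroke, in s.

t ≈ 2.08 s

Rod-side annular area A_ann = π/4 × (5.81² − 4.09²) = 13.37 in^2
Swept volume V = A × L; t = V / Q = A·L / Q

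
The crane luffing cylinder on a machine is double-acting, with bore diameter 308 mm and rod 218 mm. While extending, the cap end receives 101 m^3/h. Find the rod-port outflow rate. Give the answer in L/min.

Q_out ≈ 840 L/min

Cap-side area A_cap = π/4 × (308 mm)² = 74510 mm^2
Rod-side annular area A_ann = π/4 × (308² − 218²) = 37180 mm^2
Piston speed v = Q_in/A_cap; rod-end outflow Q_out = v × A_ann = Q_in × A_ann/A_cap.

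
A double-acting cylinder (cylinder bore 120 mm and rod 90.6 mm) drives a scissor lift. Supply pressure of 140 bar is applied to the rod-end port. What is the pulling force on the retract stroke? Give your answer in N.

F ≈ 68100 N

Rod-side annular area A_ann = π/4 × (120² − 90.6²) = 4863 mm^2
On retraction the pressure acts on the annular area (bore minus rod).
F = P × A_ann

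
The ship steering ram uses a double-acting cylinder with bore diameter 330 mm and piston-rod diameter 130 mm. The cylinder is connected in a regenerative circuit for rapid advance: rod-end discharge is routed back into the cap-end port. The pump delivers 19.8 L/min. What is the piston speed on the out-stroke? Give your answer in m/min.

v ≈ 1.49 m/min

In regeneration the rod-end outflow joins the pump flow into the cap end, so the net volume the pump must supply per unit advance equals the rod cross-section area.
Rod cross-section A_rod = π/4 × (130 mm)² = 13270 mm^2
v = Q_pump / A_rod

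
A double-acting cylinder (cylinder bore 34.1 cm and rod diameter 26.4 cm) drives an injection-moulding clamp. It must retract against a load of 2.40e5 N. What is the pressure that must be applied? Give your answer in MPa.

P ≈ 6.56 MPa

Rod-side annular area A_ann = π/4 × (34.1² − 26.4²) = 365.9 cm^2
Retraction: pressure acts on the annular area.
P = F / A = 2.40e5 N / A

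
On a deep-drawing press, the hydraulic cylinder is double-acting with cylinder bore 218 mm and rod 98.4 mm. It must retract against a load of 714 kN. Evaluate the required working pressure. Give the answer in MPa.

Rod-side annular area A_ann = π/4 × (218² − 98.4²) = 29720 mm^2
Retraction: pressure acts on the annular area.
P = F / A = 714 kN / A

P ≈ 24.0 MPa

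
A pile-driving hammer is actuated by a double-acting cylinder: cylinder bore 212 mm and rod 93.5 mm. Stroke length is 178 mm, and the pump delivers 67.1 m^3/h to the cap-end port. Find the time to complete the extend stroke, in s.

Cap-side area A_cap = π/4 × (212 mm)² = 35300 mm^2
Swept volume V = A × L; t = V / Q = A·L / Q

t ≈ 0.337 s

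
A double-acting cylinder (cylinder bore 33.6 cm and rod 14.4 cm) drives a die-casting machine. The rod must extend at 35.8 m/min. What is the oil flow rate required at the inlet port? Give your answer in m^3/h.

Q ≈ 190 m^3/h

Cap-side area A_cap = π/4 × (33.6 cm)² = 886.7 cm^2
Q = A × v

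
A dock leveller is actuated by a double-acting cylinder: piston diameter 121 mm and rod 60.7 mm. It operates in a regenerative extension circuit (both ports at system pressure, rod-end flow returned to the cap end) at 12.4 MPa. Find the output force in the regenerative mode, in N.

F ≈ 35900 N

With equal pressure on both faces, forces on the annular region cancel; the net push is pressure × rod cross-section.
Rod cross-section A_rod = π/4 × (60.7 mm)² = 2894 mm^2
F = P × A_rod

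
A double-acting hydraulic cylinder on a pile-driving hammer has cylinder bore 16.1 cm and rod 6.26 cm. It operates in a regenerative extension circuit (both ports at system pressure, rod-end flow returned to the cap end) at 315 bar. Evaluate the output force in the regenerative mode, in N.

F ≈ 97000 N

With equal pressure on both faces, forces on the annular region cancel; the net push is pressure × rod cross-section.
Rod cross-section A_rod = π/4 × (6.26 cm)² = 30.78 cm^2
F = P × A_rod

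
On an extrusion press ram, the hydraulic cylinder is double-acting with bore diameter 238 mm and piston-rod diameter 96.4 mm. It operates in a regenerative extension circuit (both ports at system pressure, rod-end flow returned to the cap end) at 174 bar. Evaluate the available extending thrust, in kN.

F ≈ 127 kN

With equal pressure on both faces, forces on the annular region cancel; the net push is pressure × rod cross-section.
Rod cross-section A_rod = π/4 × (96.4 mm)² = 7299 mm^2
F = P × A_rod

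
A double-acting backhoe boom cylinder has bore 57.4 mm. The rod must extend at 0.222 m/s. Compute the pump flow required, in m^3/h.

Cap-side area A_cap = π/4 × (57.4 mm)² = 2588 mm^2
Q = A × v

Q ≈ 2.07 m^3/h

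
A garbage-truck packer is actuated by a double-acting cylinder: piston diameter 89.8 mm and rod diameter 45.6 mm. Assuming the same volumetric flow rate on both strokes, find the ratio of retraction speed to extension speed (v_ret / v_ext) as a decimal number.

v_ret/v_ext ≈ 1.35

Cap-side area A_cap = π/4 × (89.8 mm)² = 6333 mm^2
Rod-side annular area A_ann = π/4 × (89.8² − 45.6²) = 4700 mm^2
For equal Q, v ∝ 1/A, so v_ret/v_ext = A_cap/A_ann.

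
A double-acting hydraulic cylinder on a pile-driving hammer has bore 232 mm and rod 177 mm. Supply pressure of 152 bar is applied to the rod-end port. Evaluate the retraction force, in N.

Rod-side annular area A_ann = π/4 × (232² − 177²) = 17670 mm^2
On retraction the pressure acts on the annular area (bore minus rod).
F = P × A_ann

F ≈ 2.69e5 N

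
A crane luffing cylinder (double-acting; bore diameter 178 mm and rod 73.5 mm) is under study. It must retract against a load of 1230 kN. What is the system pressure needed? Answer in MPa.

Rod-side annular area A_ann = π/4 × (178² − 73.5²) = 20640 mm^2
Retraction: pressure acts on the annular area.
P = F / A = 1230 kN / A

P ≈ 59.6 MPa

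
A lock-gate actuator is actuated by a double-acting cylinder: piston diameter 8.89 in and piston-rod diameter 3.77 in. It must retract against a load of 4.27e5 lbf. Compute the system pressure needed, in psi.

Rod-side annular area A_ann = π/4 × (8.89² − 3.77²) = 50.91 in^2
Retraction: pressure acts on the annular area.
P = F / A = 4.27e5 lbf / A

P ≈ 8390 psi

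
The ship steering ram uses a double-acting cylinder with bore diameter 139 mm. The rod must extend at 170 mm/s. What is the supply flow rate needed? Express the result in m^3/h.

Cap-side area A_cap = π/4 × (139 mm)² = 15170 mm^2
Q = A × v

Q ≈ 9.29 m^3/h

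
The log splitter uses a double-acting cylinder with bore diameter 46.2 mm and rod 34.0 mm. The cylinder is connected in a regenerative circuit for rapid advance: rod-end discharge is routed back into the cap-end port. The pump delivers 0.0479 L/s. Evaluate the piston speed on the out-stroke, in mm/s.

v ≈ 52.8 mm/s

In regeneration the rod-end outflow joins the pump flow into the cap end, so the net volume the pump must supply per unit advance equals the rod cross-section area.
Rod cross-section A_rod = π/4 × (34.0 mm)² = 907.9 mm^2
v = Q_pump / A_rod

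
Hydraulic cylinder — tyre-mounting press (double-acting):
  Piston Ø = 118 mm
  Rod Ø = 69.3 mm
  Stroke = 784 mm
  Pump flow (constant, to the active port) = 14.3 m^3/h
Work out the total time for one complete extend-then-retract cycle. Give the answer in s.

t ≈ 3.57 s

Cap-side area A_cap = π/4 × (118 mm)² = 10940 mm^2
Rod-side annular area A_ann = π/4 × (118² − 69.3²) = 7164 mm^2
t_ext = A_cap·L/Q = 2.158 s
t_ret = A_ann·L/Q = 1.414 s
t_cycle = t_ext + t_ret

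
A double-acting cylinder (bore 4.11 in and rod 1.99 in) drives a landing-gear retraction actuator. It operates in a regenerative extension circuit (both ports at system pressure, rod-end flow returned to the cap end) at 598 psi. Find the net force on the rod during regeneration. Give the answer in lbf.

F ≈ 1860 lbf

With equal pressure on both faces, forces on the annular region cancel; the net push is pressure × rod cross-section.
Rod cross-section A_rod = π/4 × (1.99 in)² = 3.110 in^2
F = P × A_rod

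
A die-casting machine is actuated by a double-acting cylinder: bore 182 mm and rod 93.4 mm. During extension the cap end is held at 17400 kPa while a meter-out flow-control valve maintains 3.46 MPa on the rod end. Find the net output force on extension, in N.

Cap-side area A_cap = π/4 × (182 mm)² = 26020 mm^2
Rod-side annular area A_ann = π/4 × (182² − 93.4²) = 19160 mm^2
Net thrust = P_cap·A_cap − P_rod·A_ann = 4.527e5 N − 66310 N

F ≈ 3.86e5 N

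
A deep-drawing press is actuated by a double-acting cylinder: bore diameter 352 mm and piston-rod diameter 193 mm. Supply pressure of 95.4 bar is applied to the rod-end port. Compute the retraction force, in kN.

F ≈ 649 kN

Rod-side annular area A_ann = π/4 × (352² − 193²) = 68060 mm^2
On retraction the pressure acts on the annular area (bore minus rod).
F = P × A_ann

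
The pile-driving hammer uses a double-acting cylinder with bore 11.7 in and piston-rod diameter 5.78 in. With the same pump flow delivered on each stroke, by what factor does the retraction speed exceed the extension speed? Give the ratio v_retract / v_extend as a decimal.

Cap-side area A_cap = π/4 × (11.7 in)² = 107.5 in^2
Rod-side annular area A_ann = π/4 × (11.7² − 5.78²) = 81.27 in^2
For equal Q, v ∝ 1/A, so v_ret/v_ext = A_cap/A_ann.

v_ret/v_ext ≈ 1.32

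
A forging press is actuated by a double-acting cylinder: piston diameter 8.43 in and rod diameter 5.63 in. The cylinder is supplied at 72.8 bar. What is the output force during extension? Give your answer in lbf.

F ≈ 58900 lbf

Cap-side area A_cap = π/4 × (8.43 in)² = 55.81 in^2
F = P × A_cap = 72.8 bar × A_cap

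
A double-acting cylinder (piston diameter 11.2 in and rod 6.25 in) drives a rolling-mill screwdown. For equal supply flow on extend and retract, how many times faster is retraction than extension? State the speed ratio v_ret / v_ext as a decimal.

Cap-side area A_cap = π/4 × (11.2 in)² = 98.52 in^2
Rod-side annular area A_ann = π/4 × (11.2² − 6.25²) = 67.84 in^2
For equal Q, v ∝ 1/A, so v_ret/v_ext = A_cap/A_ann.

v_ret/v_ext ≈ 1.45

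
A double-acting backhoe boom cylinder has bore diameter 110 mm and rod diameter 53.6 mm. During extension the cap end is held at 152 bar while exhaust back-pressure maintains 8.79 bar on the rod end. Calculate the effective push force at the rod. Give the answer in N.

F ≈ 1.38e5 N

Cap-side area A_cap = π/4 × (110 mm)² = 9503 mm^2
Rod-side annular area A_ann = π/4 × (110² − 53.6²) = 7247 mm^2
Net thrust = P_cap·A_cap − P_rod·A_ann = 1.445e5 N − 6370 N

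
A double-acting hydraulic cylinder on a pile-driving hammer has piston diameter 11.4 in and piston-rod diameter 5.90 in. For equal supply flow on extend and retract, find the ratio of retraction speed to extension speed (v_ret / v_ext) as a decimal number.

Cap-side area A_cap = π/4 × (11.4 in)² = 102.1 in^2
Rod-side annular area A_ann = π/4 × (11.4² − 5.90²) = 74.73 in^2
For equal Q, v ∝ 1/A, so v_ret/v_ext = A_cap/A_ann.

v_ret/v_ext ≈ 1.37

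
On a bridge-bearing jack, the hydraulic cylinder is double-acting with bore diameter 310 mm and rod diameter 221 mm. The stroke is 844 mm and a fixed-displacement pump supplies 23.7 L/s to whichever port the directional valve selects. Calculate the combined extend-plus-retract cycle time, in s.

t ≈ 4.01 s

Cap-side area A_cap = π/4 × (310 mm)² = 75480 mm^2
Rod-side annular area A_ann = π/4 × (310² − 221²) = 37120 mm^2
t_ext = A_cap·L/Q = 2.688 s
t_ret = A_ann·L/Q = 1.322 s
t_cycle = t_ext + t_ret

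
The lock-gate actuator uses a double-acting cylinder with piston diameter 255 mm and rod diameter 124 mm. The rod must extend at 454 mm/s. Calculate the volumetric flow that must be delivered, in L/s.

Cap-side area A_cap = π/4 × (255 mm)² = 51070 mm^2
Q = A × v

Q ≈ 23.2 L/s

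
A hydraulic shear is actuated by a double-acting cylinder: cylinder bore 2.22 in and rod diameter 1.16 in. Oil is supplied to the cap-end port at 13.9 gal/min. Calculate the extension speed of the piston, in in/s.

v ≈ 13.8 in/s

Cap-side area A_cap = π/4 × (2.22 in)² = 3.871 in^2
v = Q / A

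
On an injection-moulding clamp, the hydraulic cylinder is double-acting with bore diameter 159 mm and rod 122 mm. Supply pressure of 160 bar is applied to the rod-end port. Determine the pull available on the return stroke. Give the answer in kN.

F ≈ 131 kN

Rod-side annular area A_ann = π/4 × (159² − 122²) = 8166 mm^2
On retraction the pressure acts on the annular area (bore minus rod).
F = P × A_ann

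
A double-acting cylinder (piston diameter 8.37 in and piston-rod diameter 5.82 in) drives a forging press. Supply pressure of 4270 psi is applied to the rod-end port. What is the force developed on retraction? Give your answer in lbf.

Rod-side annular area A_ann = π/4 × (8.37² − 5.82²) = 28.42 in^2
On retraction the pressure acts on the annular area (bore minus rod).
F = P × A_ann

F ≈ 1.21e5 lbf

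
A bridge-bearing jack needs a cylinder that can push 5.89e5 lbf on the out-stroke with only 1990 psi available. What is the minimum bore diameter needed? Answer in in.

D ≈ 19.4 in

Extension force acts on the full piston face: F = P × (π/4)D².
D = √(4F / (πP)) = √(4 × 5.89e5 lbf / (π × 1990 psi))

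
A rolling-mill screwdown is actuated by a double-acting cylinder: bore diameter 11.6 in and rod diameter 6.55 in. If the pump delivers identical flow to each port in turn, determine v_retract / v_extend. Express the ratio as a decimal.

Cap-side area A_cap = π/4 × (11.6 in)² = 105.7 in^2
Rod-side annular area A_ann = π/4 × (11.6² − 6.55²) = 71.99 in^2
For equal Q, v ∝ 1/A, so v_ret/v_ext = A_cap/A_ann.

v_ret/v_ext ≈ 1.47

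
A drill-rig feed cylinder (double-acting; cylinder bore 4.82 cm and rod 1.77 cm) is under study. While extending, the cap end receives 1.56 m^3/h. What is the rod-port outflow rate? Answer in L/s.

Q_out ≈ 0.375 L/s

Cap-side area A_cap = π/4 × (4.82 cm)² = 18.25 cm^2
Rod-side annular area A_ann = π/4 × (4.82² − 1.77²) = 15.79 cm^2
Piston speed v = Q_in/A_cap; rod-end outflow Q_out = v × A_ann = Q_in × A_ann/A_cap.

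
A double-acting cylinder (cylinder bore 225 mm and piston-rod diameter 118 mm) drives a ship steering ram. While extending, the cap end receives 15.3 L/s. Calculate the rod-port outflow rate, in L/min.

Q_out ≈ 666 L/min

Cap-side area A_cap = π/4 × (225 mm)² = 39760 mm^2
Rod-side annular area A_ann = π/4 × (225² − 118²) = 28820 mm^2
Piston speed v = Q_in/A_cap; rod-end outflow Q_out = v × A_ann = Q_in × A_ann/A_cap.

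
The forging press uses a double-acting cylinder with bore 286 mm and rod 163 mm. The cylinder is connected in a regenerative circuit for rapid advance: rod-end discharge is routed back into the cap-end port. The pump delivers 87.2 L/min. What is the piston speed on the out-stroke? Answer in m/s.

v ≈ 0.0696 m/s

In regeneration the rod-end outflow joins the pump flow into the cap end, so the net volume the pump must supply per unit advance equals the rod cross-section area.
Rod cross-section A_rod = π/4 × (163 mm)² = 20870 mm^2
v = Q_pump / A_rod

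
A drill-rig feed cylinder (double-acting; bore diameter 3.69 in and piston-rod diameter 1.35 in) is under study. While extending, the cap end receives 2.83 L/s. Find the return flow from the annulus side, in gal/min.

Q_out ≈ 38.9 gal/min

Cap-side area A_cap = π/4 × (3.69 in)² = 10.69 in^2
Rod-side annular area A_ann = π/4 × (3.69² − 1.35²) = 9.263 in^2
Piston speed v = Q_in/A_cap; rod-end outflow Q_out = v × A_ann = Q_in × A_ann/A_cap.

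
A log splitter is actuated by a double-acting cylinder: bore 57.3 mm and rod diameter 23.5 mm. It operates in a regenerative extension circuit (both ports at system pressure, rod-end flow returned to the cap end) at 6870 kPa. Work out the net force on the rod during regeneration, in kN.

With equal pressure on both faces, forces on the annular region cancel; the net push is pressure × rod cross-section.
Rod cross-section A_rod = π/4 × (23.5 mm)² = 433.7 mm^2
F = P × A_rod

F ≈ 2.98 kN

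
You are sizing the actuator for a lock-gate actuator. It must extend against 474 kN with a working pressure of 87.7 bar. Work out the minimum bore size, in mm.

Extension force acts on the full piston face: F = P × (π/4)D².
D = √(4F / (πP)) = √(4 × 474 kN / (π × 87.7 bar))

D ≈ 262 mm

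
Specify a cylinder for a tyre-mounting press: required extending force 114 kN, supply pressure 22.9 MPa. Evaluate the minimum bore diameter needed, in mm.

Extension force acts on the full piston face: F = P × (π/4)D².
D = √(4F / (πP)) = √(4 × 114 kN / (π × 22.9 MPa))

D ≈ 79.6 mm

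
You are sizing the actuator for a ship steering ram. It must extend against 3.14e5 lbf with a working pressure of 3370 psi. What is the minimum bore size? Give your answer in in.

D ≈ 10.9 in

Extension force acts on the full piston face: F = P × (π/4)D².
D = √(4F / (πP)) = √(4 × 3.14e5 lbf / (π × 3370 psi))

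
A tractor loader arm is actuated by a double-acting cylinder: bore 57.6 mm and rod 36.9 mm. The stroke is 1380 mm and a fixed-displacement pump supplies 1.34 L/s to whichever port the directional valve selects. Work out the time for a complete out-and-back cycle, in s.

t ≈ 4.27 s

Cap-side area A_cap = π/4 × (57.6 mm)² = 2606 mm^2
Rod-side annular area A_ann = π/4 × (57.6² − 36.9²) = 1536 mm^2
t_ext = A_cap·L/Q = 2.684 s
t_ret = A_ann·L/Q = 1.582 s
t_cycle = t_ext + t_ret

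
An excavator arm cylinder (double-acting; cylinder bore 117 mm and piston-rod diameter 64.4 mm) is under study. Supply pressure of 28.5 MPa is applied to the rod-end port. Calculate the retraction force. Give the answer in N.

Rod-side annular area A_ann = π/4 × (117² − 64.4²) = 7494 mm^2
On retraction the pressure acts on the annular area (bore minus rod).
F = P × A_ann

F ≈ 2.14e5 N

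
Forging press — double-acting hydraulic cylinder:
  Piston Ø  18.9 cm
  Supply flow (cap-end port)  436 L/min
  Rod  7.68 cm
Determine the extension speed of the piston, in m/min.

v ≈ 15.5 m/min

Cap-side area A_cap = π/4 × (18.9 cm)² = 280.6 cm^2
v = Q / A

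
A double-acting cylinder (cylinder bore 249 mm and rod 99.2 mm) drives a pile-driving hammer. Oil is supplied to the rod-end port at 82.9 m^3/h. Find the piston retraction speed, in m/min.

Rod-side annular area A_ann = π/4 × (249² − 99.2²) = 40970 mm^2
Flow into the rod-end port fills the annular volume.
v = Q / A

v ≈ 33.7 m/min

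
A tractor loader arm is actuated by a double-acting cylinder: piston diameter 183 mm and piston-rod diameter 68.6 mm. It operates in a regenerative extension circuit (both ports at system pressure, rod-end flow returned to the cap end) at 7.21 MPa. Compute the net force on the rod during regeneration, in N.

F ≈ 26600 N

With equal pressure on both faces, forces on the annular region cancel; the net push is pressure × rod cross-section.
Rod cross-section A_rod = π/4 × (68.6 mm)² = 3696 mm^2
F = P × A_rod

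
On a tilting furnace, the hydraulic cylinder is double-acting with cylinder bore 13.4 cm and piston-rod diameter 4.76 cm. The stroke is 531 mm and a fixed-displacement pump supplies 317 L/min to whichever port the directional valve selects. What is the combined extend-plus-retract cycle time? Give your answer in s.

t ≈ 2.66 s

Cap-side area A_cap = π/4 × (13.4 cm)² = 141.0 cm^2
Rod-side annular area A_ann = π/4 × (13.4² − 4.76²) = 123.2 cm^2
t_ext = A_cap·L/Q = 1.417 s
t_ret = A_ann·L/Q = 1.239 s
t_cycle = t_ext + t_ret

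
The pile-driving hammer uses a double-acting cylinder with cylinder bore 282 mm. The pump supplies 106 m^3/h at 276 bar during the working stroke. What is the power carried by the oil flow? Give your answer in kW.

Hydraulic power = P × Q

W ≈ 813 kW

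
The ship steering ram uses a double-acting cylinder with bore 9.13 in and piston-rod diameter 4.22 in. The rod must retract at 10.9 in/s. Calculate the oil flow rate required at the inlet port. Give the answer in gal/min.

Rod-side annular area A_ann = π/4 × (9.13² − 4.22²) = 51.48 in^2
Q = A × v

Q ≈ 146 gal/min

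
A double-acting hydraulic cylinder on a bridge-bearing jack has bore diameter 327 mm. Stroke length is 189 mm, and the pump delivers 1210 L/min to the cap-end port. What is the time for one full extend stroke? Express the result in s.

Cap-side area A_cap = π/4 × (327 mm)² = 83980 mm^2
Swept volume V = A × L; t = V / Q = A·L / Q

t ≈ 0.787 s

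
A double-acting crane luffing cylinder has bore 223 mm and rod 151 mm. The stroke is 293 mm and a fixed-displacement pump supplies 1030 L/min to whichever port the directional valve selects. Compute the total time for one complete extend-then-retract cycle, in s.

Cap-side area A_cap = π/4 × (223 mm)² = 39060 mm^2
Rod-side annular area A_ann = π/4 × (223² − 151²) = 21150 mm^2
t_ext = A_cap·L/Q = 0.6666 s
t_ret = A_ann·L/Q = 0.3610 s
t_cycle = t_ext + t_ret

t ≈ 1.03 s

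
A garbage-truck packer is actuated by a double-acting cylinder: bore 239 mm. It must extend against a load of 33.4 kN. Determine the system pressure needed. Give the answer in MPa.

Cap-side area A_cap = π/4 × (239 mm)² = 44860 mm^2
P = F / A = 33.4 kN / A

P ≈ 0.744 MPa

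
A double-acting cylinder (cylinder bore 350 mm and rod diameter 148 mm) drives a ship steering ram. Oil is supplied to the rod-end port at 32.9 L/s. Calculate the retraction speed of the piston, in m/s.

Rod-side annular area A_ann = π/4 × (350² − 148²) = 79010 mm^2
Flow into the rod-end port fills the annular volume.
v = Q / A

v ≈ 0.416 m/s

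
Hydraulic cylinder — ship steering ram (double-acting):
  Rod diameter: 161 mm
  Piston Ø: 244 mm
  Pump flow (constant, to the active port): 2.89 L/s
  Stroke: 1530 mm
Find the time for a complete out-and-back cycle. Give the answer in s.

Cap-side area A_cap = π/4 × (244 mm)² = 46760 mm^2
Rod-side annular area A_ann = π/4 × (244² − 161²) = 26400 mm^2
t_ext = A_cap·L/Q = 24.76 s
t_ret = A_ann·L/Q = 13.98 s
t_cycle = t_ext + t_ret

t ≈ 38.7 s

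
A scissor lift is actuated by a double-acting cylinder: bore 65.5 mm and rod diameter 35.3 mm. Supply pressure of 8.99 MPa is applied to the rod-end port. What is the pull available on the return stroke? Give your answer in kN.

Rod-side annular area A_ann = π/4 × (65.5² − 35.3²) = 2391 mm^2
On retraction the pressure acts on the annular area (bore minus rod).
F = P × A_ann

F ≈ 21.5 kN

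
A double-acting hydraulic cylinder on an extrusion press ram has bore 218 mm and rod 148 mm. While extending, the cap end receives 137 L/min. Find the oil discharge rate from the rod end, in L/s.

Q_out ≈ 1.23 L/s

Cap-side area A_cap = π/4 × (218 mm)² = 37330 mm^2
Rod-side annular area A_ann = π/4 × (218² − 148²) = 20120 mm^2
Piston speed v = Q_in/A_cap; rod-end outflow Q_out = v × A_ann = Q_in × A_ann/A_cap.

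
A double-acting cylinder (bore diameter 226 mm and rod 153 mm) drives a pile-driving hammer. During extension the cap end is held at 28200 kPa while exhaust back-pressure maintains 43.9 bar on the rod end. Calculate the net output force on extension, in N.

Cap-side area A_cap = π/4 × (226 mm)² = 40110 mm^2
Rod-side annular area A_ann = π/4 × (226² − 153²) = 21730 mm^2
Net thrust = P_cap·A_cap − P_rod·A_ann = 1.131e6 N − 95390 N

F ≈ 1.04e6 N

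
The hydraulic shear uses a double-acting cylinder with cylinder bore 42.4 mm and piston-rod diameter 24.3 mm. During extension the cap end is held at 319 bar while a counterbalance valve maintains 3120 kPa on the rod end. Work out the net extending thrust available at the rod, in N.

F ≈ 42100 N

Cap-side area A_cap = π/4 × (42.4 mm)² = 1412 mm^2
Rod-side annular area A_ann = π/4 × (42.4² − 24.3²) = 948.2 mm^2
Net thrust = P_cap·A_cap − P_rod·A_ann = 45040 N − 2958 N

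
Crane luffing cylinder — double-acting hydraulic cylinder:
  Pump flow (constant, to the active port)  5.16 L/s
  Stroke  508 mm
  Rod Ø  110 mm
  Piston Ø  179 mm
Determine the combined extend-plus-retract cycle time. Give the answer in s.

t ≈ 4.02 s

Cap-side area A_cap = π/4 × (179 mm)² = 25160 mm^2
Rod-side annular area A_ann = π/4 × (179² − 110²) = 15660 mm^2
t_ext = A_cap·L/Q = 2.477 s
t_ret = A_ann·L/Q = 1.542 s
t_cycle = t_ext + t_ret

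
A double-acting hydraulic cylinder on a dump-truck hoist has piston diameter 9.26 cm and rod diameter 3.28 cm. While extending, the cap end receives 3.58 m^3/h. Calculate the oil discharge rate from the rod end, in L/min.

Q_out ≈ 52.2 L/min

Cap-side area A_cap = π/4 × (9.26 cm)² = 67.35 cm^2
Rod-side annular area A_ann = π/4 × (9.26² − 3.28²) = 58.90 cm^2
Piston speed v = Q_in/A_cap; rod-end outflow Q_out = v × A_ann = Q_in × A_ann/A_cap.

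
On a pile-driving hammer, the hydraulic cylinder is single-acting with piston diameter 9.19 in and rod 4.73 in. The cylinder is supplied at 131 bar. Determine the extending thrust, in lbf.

Cap-side area A_cap = π/4 × (9.19 in)² = 66.33 in^2
F = P × A_cap = 131 bar × A_cap

F ≈ 1.26e5 lbf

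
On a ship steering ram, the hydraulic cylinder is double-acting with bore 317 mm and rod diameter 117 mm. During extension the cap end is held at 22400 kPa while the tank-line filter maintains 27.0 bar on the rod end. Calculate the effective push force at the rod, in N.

F ≈ 1.58e6 N

Cap-side area A_cap = π/4 × (317 mm)² = 78920 mm^2
Rod-side annular area A_ann = π/4 × (317² − 117²) = 68170 mm^2
Net thrust = P_cap·A_cap − P_rod·A_ann = 1.768e6 N − 1.841e5 N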